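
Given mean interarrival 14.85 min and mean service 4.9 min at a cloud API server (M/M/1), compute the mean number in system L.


λ = 60/14.85 = 4.0404 /hr
μ = 60/4.9 = 12.2449 /hr
ρ = λ/μ = 4.0404/12.2449 = 0.3300
L = ρ/(1−ρ) = 0.3300/0.6700 = 0.4925

Final: 0.4925


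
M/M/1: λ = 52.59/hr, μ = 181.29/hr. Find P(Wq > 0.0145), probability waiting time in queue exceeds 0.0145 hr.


ρ = 52.59/181.29 = 0.2901
P(Wq > t) = ρ·e^{−(μ−λ)t} = 0.2901·e^{−1.8661}
= 0.2901·0.154718 = 0.044882

Final: 0.044882


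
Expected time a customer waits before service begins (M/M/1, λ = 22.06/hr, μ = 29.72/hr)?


ρ = 22.06/29.72 = 0.7423
Wq = ρ/(μ−λ) = 0.7423/(29.72 − 22.06) = 0.7423/7.66 = 0.09690 hr

Final: 0.09690 hr


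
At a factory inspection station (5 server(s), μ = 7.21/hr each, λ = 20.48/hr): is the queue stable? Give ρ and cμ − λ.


Total capacity cμ = 5·7.21 = 36.05/hr
ρ = λ/(cμ) = 20.48/36.05 = 0.5681
Stable ⇔ ρ < 1: YES
Spare capacity = cμ − λ = 36.05 − 20.48 = 15.57/hr

Final: ρ = 0.5681; stable; margin = 15.57/hr


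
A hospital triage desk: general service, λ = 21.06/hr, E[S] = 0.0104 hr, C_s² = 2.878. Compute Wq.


ρ = λ·E[S] = 21.06·0.0104 = 0.2190
E[S²] = E[S]²(1+C_s²) = 0.0104²·(1+2.878) = 0.0004194
Wq = λ·E[S²]/(2(1−ρ)) = 21.06·0.0004194/(2·0.7810) = 0.005655 hr

Final: 0.005655 hr


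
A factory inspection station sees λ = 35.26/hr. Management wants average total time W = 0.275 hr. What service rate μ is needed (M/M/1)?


W = 1/(μ−λ) ⇒ μ − λ = 1/W = 1/0.275 = 3.6364
μ = λ + 1/W = 35.26 + 3.6364 = 38.8964 per hr

Final: 38.8964 /hr


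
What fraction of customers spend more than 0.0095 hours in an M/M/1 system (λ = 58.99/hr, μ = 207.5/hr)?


W ~ Exponential(μ−λ) for M/M/1.
μ − λ = 207.5 − 58.99 = 148.5100
P(W > t) = e^{−(μ−λ)t} = e^{−1.4108} = 0.243937

Final: 0.243937


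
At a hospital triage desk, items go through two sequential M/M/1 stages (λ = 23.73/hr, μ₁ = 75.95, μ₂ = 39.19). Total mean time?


Each node sees arrival rate λ = 23.73/hr (tandem ⇒ throughput preserved).
W₁ = 1/(μ₁−λ) = 1/(75.95−23.73) = 0.01915 hr
W₂ = 1/(μ₂−λ) = 1/(39.19−23.73) = 0.06468 hr
W_total = W₁ + W₂ = 0.01915 + 0.06468 = 0.08383 hr

Final: 0.08383 hr


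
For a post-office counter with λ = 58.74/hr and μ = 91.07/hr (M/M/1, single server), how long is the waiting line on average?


ρ = 58.74/91.07 = 0.6450
Lq = ρ²/(1−ρ) = 0.4160/0.3550 = 1.1719

Final: 1.1719


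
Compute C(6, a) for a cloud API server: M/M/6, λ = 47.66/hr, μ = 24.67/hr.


a = λ/μ = 1.9319; ρ = a/6 = 0.3220
P₀ = 0.144699 (from M/M/c formula)
C(c,a) = [a^c/(c!(1−ρ))]·P₀ = [51.98874/(720·0.6780)]·0.144699
= 0.10650·0.144699 = 0.015410

Final: 0.015410


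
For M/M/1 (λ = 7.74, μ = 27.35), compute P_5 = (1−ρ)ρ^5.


ρ = 7.74/27.35 = 0.2830
P_n = (1−ρ)·ρ^n = (1 − 0.2830)·0.2830^5 = 0.7170·0.001815 = 0.001301

Final: 0.001301


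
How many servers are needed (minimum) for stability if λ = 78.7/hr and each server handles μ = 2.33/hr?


Stability requires cμ > λ ⇔ c > λ/μ.
λ/μ = 78.7/2.33 = 33.7768
Minimum integer c = ⌊33.7768⌋ + 1 = 34
Check: 34·2.33 = 79.22 > 78.7, while 33·2.33 = 76.89 ≤ 78.7

Final: 34 servers


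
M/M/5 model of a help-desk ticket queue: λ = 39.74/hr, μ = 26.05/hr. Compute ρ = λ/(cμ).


ρ = λ/(cμ) = 39.74/(5·26.05) = 39.74/130.25 = 0.3051

Final: 0.3051


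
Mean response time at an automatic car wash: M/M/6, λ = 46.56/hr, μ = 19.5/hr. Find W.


a = 2.3877; ρ = 0.3979; P₀ = 0.091446
Lq = P₀·a^c·ρ/(c!(1−ρ)²) = 0.02584
Wq = Lq/λ = 0.02584/46.56 = 0.0005549 hr
W = Wq + 1/μ = 0.0005549 + 0.05128 = 0.05184 hr

Final: 0.05184 hr


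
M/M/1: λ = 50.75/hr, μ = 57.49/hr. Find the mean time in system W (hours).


W = 1/(μ−λ) = 1/(57.49 − 50.75) = 1/6.74 = 0.1484 hr

Final: 0.1484 hr


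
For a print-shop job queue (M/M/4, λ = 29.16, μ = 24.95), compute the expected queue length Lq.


a = λ/μ = 1.1687; ρ = a/4 = 0.2922
P₀ = 0.309826
Lq = P₀·a^c·ρ / (c!·(1−ρ)²) = 0.309826·1.86581·0.2922/(24·0.50100)
= 0.01405

Final: 0.01405


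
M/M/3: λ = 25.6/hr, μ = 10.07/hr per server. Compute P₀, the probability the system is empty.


a = λ/μ = 25.6/10.07 = 2.5422; ρ = a/c = 0.8474
Σ_{k=0}^{2} a^k/k! (terms k=0..2) = 1.00000 + 2.54220 + 3.23140 = 6.77361
Tail: a^3/(3!(1−ρ)) = 16.42977/(6·0.1526) = 17.94445
P₀ = 1/(6.77361 + 17.94445) = 1/24.71805 = 0.040456

Final: 0.040456


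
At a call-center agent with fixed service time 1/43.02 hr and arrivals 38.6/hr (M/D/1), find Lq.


ρ = 38.6/43.02 = 0.8973
M/D/1: Lq = ρ²/(2(1−ρ)) = 0.8051/(2·0.1027) = 3.91789

Final: 3.91789


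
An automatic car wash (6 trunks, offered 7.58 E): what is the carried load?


B(6,7.58) = 0.366187 (Erlang-B)
Carried load = a(1 − B) = 7.58·(1 − 0.366187) = 7.58·0.633813 = 4.8043 E

Final: 4.8043 Erlangs


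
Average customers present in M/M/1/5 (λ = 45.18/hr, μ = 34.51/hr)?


ρ = 45.18/34.51 = 1.3092
L = ρ[1 − (K+1)ρ^K + Kρ^(K+1)] / [(1−ρ)(1−ρ^(K+1))]
Numerator: 1.3092·(1 − 6·3.845974 + 5·5.035094) = 4.057988
Denominator: (-0.3092)·(-4.035094) = 1.247594
L = 4.057988/1.247594 = 3.2527

Final: 3.2527


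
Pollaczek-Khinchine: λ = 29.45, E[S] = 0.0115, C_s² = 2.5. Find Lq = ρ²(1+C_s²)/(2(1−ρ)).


ρ = λ·E[S] = 29.45·0.0115 = 0.3387
Lq = ρ²(1+C_s²)/(2(1−ρ)) = 0.1147·(1+2.5)/(2·0.6613)
= 0.1147·3.5000/1.3226 = 0.30352

Final: 0.30352


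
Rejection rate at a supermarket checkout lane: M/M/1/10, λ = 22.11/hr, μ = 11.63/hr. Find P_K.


ρ = λ/μ = 22.11/11.63 = 1.9011
P_K = (1−ρ)ρ^K/(1−ρ^(K+1)) = (-0.9011·616.723189)/(1 − 1172.463432)
= -555.740243/-1171.463432 = 0.474398

Final: 0.474398


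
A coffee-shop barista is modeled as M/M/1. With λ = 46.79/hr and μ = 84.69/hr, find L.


ρ = λ/μ = 46.79/84.69 = 0.5525
L = ρ/(1−ρ) = 0.5525/(1 − 0.5525) = 0.5525/0.4475 = 1.2346

Final: 1.2346


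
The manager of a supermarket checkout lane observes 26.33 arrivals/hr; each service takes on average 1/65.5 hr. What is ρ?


ρ = λ/μ = 26.33/65.5 = 0.4020

Final: 0.4020


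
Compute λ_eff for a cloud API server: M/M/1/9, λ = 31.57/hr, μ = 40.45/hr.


ρ = 0.7805; P_K = (1−ρ)ρ^9/(1−ρ^10) = 0.025748
λ_eff = λ(1 − P_K) = 31.57·(1 − 0.025748) = 31.57·0.974252 = 30.7571 /hr

Final: 30.7571 /hr


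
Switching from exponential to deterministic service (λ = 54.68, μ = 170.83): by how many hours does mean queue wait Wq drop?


ρ = 54.68/170.83 = 0.3201
Wq(M/M/1) = ρ/(μ−λ) = 0.3201/116.15 = 0.002756 hr
Wq(M/D/1) = ρ/(2(μ−λ)) = 0.001378 hr
Savings = 0.002756 − 0.001378 = 0.001378 hr

Final: 0.001378 hr


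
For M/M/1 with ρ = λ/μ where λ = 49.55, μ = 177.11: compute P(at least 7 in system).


ρ = 49.55/177.11 = 0.2798
P(N ≥ n) = ρ^n = 0.2798^7 = 0.0001342

Final: 0.0001342


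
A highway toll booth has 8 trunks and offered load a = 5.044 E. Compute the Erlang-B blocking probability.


B(c,a) = (a^c/c!) / Σ_{k=0}^{c} a^k/k!
a^8/8! = 10.391544
Σ terms (k=0..8): 1.00000 + 5.04400 + 12.72097 + 21.38819 + 26.97050 + 27.20784 + 22.87273 + 16.48143 + 10.39154 = 144.077212
B = 10.391544/144.077212 = 0.072125

Final: 0.072125


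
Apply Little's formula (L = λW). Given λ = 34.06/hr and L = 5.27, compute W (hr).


W = L/λ = 5.27/34.06 = 0.1547 hr

Final: 0.1547 hr


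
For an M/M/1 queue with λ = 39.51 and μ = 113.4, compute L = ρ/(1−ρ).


ρ = λ/μ = 39.51/113.4 = 0.3484
L = ρ/(1−ρ) = 0.3484/(1 − 0.3484) = 0.3484/0.6516 = 0.5347

Final: 0.5347


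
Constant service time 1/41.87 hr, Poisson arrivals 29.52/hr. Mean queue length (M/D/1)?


ρ = 29.52/41.87 = 0.7050
M/D/1: Lq = ρ²/(2(1−ρ)) = 0.4971/(2·0.2950) = 0.84262

Final: 0.84262


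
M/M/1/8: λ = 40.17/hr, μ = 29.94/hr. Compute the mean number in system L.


ρ = 40.17/29.94 = 1.3417
L = ρ[1 − (K+1)ρ^K + Kρ^(K+1)] / [(1−ρ)(1−ρ^(K+1))]
Numerator: 1.3417·(1 − 9·10.500266 + 8·14.088032) = 25.762821
Denominator: (-0.3417)·(-13.088032) = 4.471963
L = 25.762821/4.471963 = 5.7610

Final: 5.7610


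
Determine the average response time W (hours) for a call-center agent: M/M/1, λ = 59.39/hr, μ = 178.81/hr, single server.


W = 1/(μ−λ) = 1/(178.81 − 59.39) = 1/119.42 = 0.008374 hr

Final: 0.008374 hr


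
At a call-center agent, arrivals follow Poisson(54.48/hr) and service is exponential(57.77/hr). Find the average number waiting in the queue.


ρ = 54.48/57.77 = 0.9431
Lq = ρ²/(1−ρ) = 0.8893/0.05695 = 15.6162

Final: 15.6162


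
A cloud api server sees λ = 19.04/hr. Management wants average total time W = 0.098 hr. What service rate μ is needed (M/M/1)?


W = 1/(μ−λ) ⇒ μ − λ = 1/W = 1/0.098 = 10.2041
μ = λ + 1/W = 19.04 + 10.2041 = 29.2441 per hr

Final: 29.2441 /hr


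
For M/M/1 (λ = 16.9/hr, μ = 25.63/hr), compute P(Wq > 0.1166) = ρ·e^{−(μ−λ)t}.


ρ = 16.9/25.63 = 0.6594
P(Wq > t) = ρ·e^{−(μ−λ)t} = 0.6594·e^{−1.0179}
= 0.6594·0.361346 = 0.238266

Final: 0.238266


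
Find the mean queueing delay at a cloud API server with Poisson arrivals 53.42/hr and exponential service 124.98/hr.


ρ = 53.42/124.98 = 0.4274
Wq = ρ/(μ−λ) = 0.4274/(124.98 − 53.42) = 0.4274/71.56 = 0.005973 hr

Final: 0.005973 hr


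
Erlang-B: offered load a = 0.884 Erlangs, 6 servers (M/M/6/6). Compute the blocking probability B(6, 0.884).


B(c,a) = (a^c/c!) / Σ_{k=0}^{c} a^k/k!
a^6/6! = 0.0006628
Σ terms (k=0..6): 1.00000 + 0.88400 + 0.39073 + 0.11513 + 0.02544 + 0.004499 + 0.0006628 = 2.420469
B = 0.0006628/2.420469 = 0.0002738

Final: 0.0002738


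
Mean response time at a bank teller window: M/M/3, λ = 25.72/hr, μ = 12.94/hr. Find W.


a = 1.9876; ρ = 0.6625; P₀ = 0.113106
Lq = P₀·a^c·ρ/(c!(1−ρ)²) = 0.86125
Wq = Lq/λ = 0.86125/25.72 = 0.03349 hr
W = Wq + 1/μ = 0.03349 + 0.07728 = 0.11077 hr

Final: 0.11077 hr


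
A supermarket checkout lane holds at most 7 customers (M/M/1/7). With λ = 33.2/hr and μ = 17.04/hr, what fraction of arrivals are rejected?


ρ = λ/μ = 33.2/17.04 = 1.9484
P_K = (1−ρ)ρ^K/(1−ρ^(K+1)) = (-0.9484·106.580917)/(1 − 207.657655)
= -101.076738/-206.657655 = 0.489102

Final: 0.489102


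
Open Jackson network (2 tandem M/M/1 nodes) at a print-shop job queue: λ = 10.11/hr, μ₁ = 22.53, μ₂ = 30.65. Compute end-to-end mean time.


Each node sees arrival rate λ = 10.11/hr (tandem ⇒ throughput preserved).
W₁ = 1/(μ₁−λ) = 1/(22.53−10.11) = 0.08052 hr
W₂ = 1/(μ₂−λ) = 1/(30.65−10.11) = 0.04869 hr
W_total = W₁ + W₂ = 0.08052 + 0.04869 = 0.12920 hr

Final: 0.12920 hr


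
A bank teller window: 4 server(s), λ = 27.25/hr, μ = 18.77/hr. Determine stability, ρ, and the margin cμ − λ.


Total capacity cμ = 4·18.77 = 75.08/hr
ρ = λ/(cμ) = 27.25/75.08 = 0.3629
Stable ⇔ ρ < 1: YES
Spare capacity = cμ − λ = 75.08 − 27.25 = 47.83/hr

Final: ρ = 0.3629; stable; margin = 47.83/hr


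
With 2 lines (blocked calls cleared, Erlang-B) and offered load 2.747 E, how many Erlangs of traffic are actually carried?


B(2,2.747) = 0.501729 (Erlang-B)
Carried load = a(1 − B) = 2.747·(1 − 0.501729) = 2.747·0.498271 = 1.3688 E

Final: 1.3688 Erlangs


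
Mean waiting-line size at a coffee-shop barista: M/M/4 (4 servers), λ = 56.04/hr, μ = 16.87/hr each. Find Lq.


a = λ/μ = 3.3219; ρ = a/4 = 0.8305
P₀ = 0.021798
Lq = P₀·a^c·ρ / (c!·(1−ρ)²) = 0.021798·121.76772·0.8305/(24·0.02874)
= 3.19562

Final: 3.19562


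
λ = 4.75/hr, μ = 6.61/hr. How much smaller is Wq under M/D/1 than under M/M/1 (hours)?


ρ = 4.75/6.61 = 0.7186
Wq(M/M/1) = ρ/(μ−λ) = 0.7186/1.86 = 0.38635 hr
Wq(M/D/1) = ρ/(2(μ−λ)) = 0.19317 hr
Savings = 0.38635 − 0.19317 = 0.19317 hr

Final: 0.19317 hr


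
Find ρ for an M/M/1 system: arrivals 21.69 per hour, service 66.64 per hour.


ρ = λ/μ = 21.69/66.64 = 0.3255

Final: 0.3255


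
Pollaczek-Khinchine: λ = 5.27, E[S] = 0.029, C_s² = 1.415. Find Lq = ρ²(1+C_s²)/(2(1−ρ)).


ρ = λ·E[S] = 5.27·0.029 = 0.1528
Lq = ρ²(1+C_s²)/(2(1−ρ)) = 0.02336·(1+1.415)/(2·0.8472)
= 0.02336·2.4150/1.6943 = 0.03329

Final: 0.03329


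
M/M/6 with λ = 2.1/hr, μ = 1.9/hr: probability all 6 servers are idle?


a = λ/μ = 2.1/1.9 = 1.1053; ρ = a/c = 0.1842
Σ_{k=0}^{5} a^k/k! (terms k=0..5) = 1.00000 + 1.10526 + 0.61080 + 0.22503 + 0.06218 + 0.01375 = 3.01702
Tail: a^6/(6!(1−ρ)) = 1.82303/(720·0.8158) = 0.003104
P₀ = 1/(3.01702 + 0.003104) = 1/3.02013 = 0.331112

Final: 0.331112


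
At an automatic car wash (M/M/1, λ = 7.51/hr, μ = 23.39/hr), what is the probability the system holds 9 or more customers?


ρ = 7.51/23.39 = 0.3211
P(N ≥ n) = ρ^n = 0.3211^9 = 0.00003626

Final: 0.00003626


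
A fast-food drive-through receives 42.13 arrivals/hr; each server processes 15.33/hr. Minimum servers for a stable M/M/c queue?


Stability requires cμ > λ ⇔ c > λ/μ.
λ/μ = 42.13/15.33 = 2.7482
Minimum integer c = ⌊2.7482⌋ + 1 = 3
Check: 3·15.33 = 45.99 > 42.13, while 2·15.33 = 30.66 ≤ 42.13

Final: 3 servers


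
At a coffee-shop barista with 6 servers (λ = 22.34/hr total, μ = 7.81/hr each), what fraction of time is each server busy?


ρ = λ/(cμ) = 22.34/(6·7.81) = 22.34/46.86 = 0.4767

Final: 0.4767


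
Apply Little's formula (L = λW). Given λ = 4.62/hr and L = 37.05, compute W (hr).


W = L/λ = 37.05/4.62 = 8.0195 hr

Final: 8.0195 hr


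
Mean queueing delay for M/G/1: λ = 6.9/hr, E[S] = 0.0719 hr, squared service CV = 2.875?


ρ = λ·E[S] = 6.9·0.0719 = 0.4961
E[S²] = E[S]²(1+C_s²) = 0.0719²·(1+2.875) = 0.020032
Wq = λ·E[S²]/(2(1−ρ)) = 6.9·0.020032/(2·0.5039) = 0.13716 hr

Final: 0.13716 hr


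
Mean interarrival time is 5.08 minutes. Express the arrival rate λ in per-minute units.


λ = 1/(interarrival time) in consistent units.
1 minute = 1 min, so λ = 1/5.08 = 0.1969 per minute

Final: 0.1969 /min


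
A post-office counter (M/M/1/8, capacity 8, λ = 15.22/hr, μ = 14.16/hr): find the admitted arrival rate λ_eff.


ρ = 1.0749; P_K = (1−ρ)ρ^8/(1−ρ^9) = 0.145762
λ_eff = λ(1 − P_K) = 15.22·(1 − 0.145762) = 15.22·0.854238 = 13.0015 /hr

Final: 13.0015 /hr


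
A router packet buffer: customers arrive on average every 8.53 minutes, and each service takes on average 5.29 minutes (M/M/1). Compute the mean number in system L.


λ = 60/8.53 = 7.0340 /hr
μ = 60/5.29 = 11.3422 /hr
ρ = λ/μ = 7.0340/11.3422 = 0.6202
L = ρ/(1−ρ) = 0.6202/0.3798 = 1.6327

Final: 1.6327


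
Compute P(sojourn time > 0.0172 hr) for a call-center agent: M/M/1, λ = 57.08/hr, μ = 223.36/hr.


W ~ Exponential(μ−λ) for M/M/1.
μ − λ = 223.36 − 57.08 = 166.2800
P(W > t) = e^{−(μ−λ)t} = e^{−2.8600} = 0.057268

Final: 0.057268


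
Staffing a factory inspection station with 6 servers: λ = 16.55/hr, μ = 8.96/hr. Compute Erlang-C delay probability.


a = λ/μ = 1.8471; ρ = a/6 = 0.3078
P₀ = 0.157551 (from M/M/c formula)
C(c,a) = [a^c/(c!(1−ρ))]·P₀ = [39.71366/(720·0.6922)]·0.157551
= 0.07969·0.157551 = 0.012555

Final: 0.012555


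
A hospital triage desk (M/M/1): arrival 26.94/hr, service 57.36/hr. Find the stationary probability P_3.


ρ = 26.94/57.36 = 0.4697
P_n = (1−ρ)·ρ^n = (1 − 0.4697)·0.4697^3 = 0.5303·0.103601 = 0.054943

Final: 0.054943


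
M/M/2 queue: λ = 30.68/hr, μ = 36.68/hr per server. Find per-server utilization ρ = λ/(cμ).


ρ = λ/(cμ) = 30.68/(2·36.68) = 30.68/73.36 = 0.4182

Final: 0.4182


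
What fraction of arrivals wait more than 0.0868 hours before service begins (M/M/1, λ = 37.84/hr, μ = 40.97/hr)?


ρ = 37.84/40.97 = 0.9236
P(Wq > t) = ρ·e^{−(μ−λ)t} = 0.9236·e^{−0.2717}
= 0.9236·0.762095 = 0.703873

Final: 0.703873


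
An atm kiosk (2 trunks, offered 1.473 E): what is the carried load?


B(2,1.473) = 0.304920 (Erlang-B)
Carried load = a(1 − B) = 1.473·(1 − 0.304920) = 1.473·0.695080 = 1.0239 E

Final: 1.0239 Erlangs


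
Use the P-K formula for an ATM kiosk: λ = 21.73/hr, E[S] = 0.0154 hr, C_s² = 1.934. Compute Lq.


ρ = λ·E[S] = 21.73·0.0154 = 0.3346
Lq = ρ²(1+C_s²)/(2(1−ρ)) = 0.1120·(1+1.934)/(2·0.6654)
= 0.1120·2.9340/1.3307 = 0.24691

Final: 0.24691


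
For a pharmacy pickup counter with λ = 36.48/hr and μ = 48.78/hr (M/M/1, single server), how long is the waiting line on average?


ρ = 36.48/48.78 = 0.7478
Lq = ρ²/(1−ρ) = 0.5593/0.2522 = 2.2180

Final: 2.2180


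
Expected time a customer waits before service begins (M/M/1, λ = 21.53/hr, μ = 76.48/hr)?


ρ = 21.53/76.48 = 0.2815
Wq = ρ/(μ−λ) = 0.2815/(76.48 − 21.53) = 0.2815/54.95 = 0.005123 hr

Final: 0.005123 hr


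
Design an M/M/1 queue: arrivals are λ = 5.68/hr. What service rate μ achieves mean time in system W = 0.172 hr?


W = 1/(μ−λ) ⇒ μ − λ = 1/W = 1/0.172 = 5.8140
μ = λ + 1/W = 5.68 + 5.8140 = 11.4940 per hr

Final: 11.4940 /hr


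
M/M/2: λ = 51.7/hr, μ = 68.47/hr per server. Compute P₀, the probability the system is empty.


a = λ/μ = 51.7/68.47 = 0.7551; ρ = a/c = 0.3775
Σ_{k=0}^{1} a^k/k! (terms k=0..1) = 1.00000 + 0.75508 = 1.75508
Tail: a^2/(2!(1−ρ)) = 0.57014/(2·0.6225) = 0.45797
P₀ = 1/(1.75508 + 0.45797) = 1/2.21305 = 0.451866

Final: 0.451866


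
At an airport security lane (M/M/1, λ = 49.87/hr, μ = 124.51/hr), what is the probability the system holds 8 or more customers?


ρ = 49.87/124.51 = 0.4005
P(N ≥ n) = ρ^n = 0.4005^8 = 0.0006623

Final: 0.0006623


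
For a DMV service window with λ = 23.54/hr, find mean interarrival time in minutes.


Mean interarrival time = 1/λ = 1/23.54 hour = 0.04248 hour
In minutes: 0.04248 × 60 = 2.5489 min

Final: 2.5489 min


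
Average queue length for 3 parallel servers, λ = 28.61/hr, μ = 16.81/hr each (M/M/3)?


a = λ/μ = 1.7020; ρ = a/3 = 0.5673
P₀ = 0.165307
Lq = P₀·a^c·ρ / (c!·(1−ρ)²) = 0.165307·4.93004·0.5673/(6·0.18721)
= 0.41161

Final: 0.41161


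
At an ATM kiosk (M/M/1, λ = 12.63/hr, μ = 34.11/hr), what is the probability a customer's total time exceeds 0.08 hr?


W ~ Exponential(μ−λ) for M/M/1.
μ − λ = 34.11 − 12.63 = 21.4800
P(W > t) = e^{−(μ−λ)t} = e^{−1.7184} = 0.179353

Final: 0.179353


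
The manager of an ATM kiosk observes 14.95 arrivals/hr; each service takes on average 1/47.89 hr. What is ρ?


ρ = λ/μ = 14.95/47.89 = 0.3122

Final: 0.3122


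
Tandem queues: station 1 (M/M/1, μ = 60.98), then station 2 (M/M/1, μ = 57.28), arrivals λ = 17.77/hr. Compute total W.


Each node sees arrival rate λ = 17.77/hr (tandem ⇒ throughput preserved).
W₁ = 1/(μ₁−λ) = 1/(60.98−17.77) = 0.02314 hr
W₂ = 1/(μ₂−λ) = 1/(57.28−17.77) = 0.02531 hr
W_total = W₁ + W₂ = 0.02314 + 0.02531 = 0.04845 hr

Final: 0.04845 hr


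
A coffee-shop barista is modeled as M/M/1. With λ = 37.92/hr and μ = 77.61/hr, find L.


ρ = λ/μ = 37.92/77.61 = 0.4886
L = ρ/(1−ρ) = 0.4886/(1 − 0.4886) = 0.4886/0.5114 = 0.9554

Final: 0.9554


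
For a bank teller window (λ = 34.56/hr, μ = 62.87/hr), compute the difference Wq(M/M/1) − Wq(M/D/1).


ρ = 34.56/62.87 = 0.5497
Wq(M/M/1) = ρ/(μ−λ) = 0.5497/28.31 = 0.01942 hr
Wq(M/D/1) = ρ/(2(μ−λ)) = 0.009709 hr
Savings = 0.01942 − 0.009709 = 0.009709 hr

Final: 0.009709 hr


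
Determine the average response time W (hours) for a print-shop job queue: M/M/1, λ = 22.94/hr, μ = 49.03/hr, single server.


W = 1/(μ−λ) = 1/(49.03 − 22.94) = 1/26.09 = 0.03833 hr

Final: 0.03833 hr


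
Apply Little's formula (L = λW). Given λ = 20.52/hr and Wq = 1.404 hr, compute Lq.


Lq = λWq = 20.52·1.404 = 28.8101

Final: 28.8101


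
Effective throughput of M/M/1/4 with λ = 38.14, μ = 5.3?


ρ = 7.1962; P_K = (1−ρ)ρ^4/(1−ρ^5) = 0.861083
λ_eff = λ(1 − P_K) = 38.14·(1 − 0.861083) = 38.14·0.138917 = 5.2983 /hr

Final: 5.2983 /hr


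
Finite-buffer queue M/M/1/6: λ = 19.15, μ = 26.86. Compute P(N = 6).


ρ = λ/μ = 19.15/26.86 = 0.7130
P_K = (1−ρ)ρ^K/(1−ρ^(K+1)) = (0.2870·0.131334)/(1 − 0.093635)
= 0.037699/0.906365 = 0.041593

Final: 0.041593


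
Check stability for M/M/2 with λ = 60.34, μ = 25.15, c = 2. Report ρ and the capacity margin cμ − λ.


Total capacity cμ = 2·25.15 = 50.30/hr
ρ = λ/(cμ) = 60.34/50.30 = 1.1996
Stable ⇔ ρ < 1: NO
Spare capacity = cμ − λ = 50.30 − 60.34 = -10.04/hr

Final: ρ = 1.1996; unstable; margin = -10.04/hr


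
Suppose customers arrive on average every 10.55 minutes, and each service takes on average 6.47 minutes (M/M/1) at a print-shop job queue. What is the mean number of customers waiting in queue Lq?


λ = 60/10.55 = 5.6872 /hr
μ = 60/6.47 = 9.2736 /hr
ρ = λ/μ = 5.6872/9.2736 = 0.6133
Lq = ρ²/(1−ρ) = 0.3761/0.3867 = 0.9725

Final: 0.9725


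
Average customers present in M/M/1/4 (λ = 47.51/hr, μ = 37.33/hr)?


ρ = 47.51/37.33 = 1.2727
L = ρ[1 − (K+1)ρ^K + Kρ^(K+1)] / [(1−ρ)(1−ρ^(K+1))]
Numerator: 1.2727·(1 − 5·2.623664 + 4·3.339144) = 1.575936
Denominator: (-0.2727)·(-2.339144) = 0.637892
L = 1.575936/0.637892 = 2.4705

Final: 2.4705


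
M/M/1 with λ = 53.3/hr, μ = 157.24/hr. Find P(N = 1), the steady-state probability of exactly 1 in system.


ρ = 53.3/157.24 = 0.3390
P_n = (1−ρ)·ρ^n = (1 − 0.3390)·0.3390^1 = 0.6610·0.338972 = 0.224070

Final: 0.224070


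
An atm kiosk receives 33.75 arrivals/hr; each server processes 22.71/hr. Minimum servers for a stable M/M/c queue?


Stability requires cμ > λ ⇔ c > λ/μ.
λ/μ = 33.75/22.71 = 1.4861
Minimum integer c = ⌊1.4861⌋ + 1 = 2
Check: 2·22.71 = 45.42 > 33.75, while 1·22.71 = 22.71 ≤ 33.75

Final: 2 servers


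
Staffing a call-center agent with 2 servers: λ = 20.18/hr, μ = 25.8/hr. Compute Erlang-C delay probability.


a = λ/μ = 0.7822; ρ = a/2 = 0.3911
P₀ = 0.437726 (from M/M/c formula)
C(c,a) = [a^c/(c!(1−ρ))]·P₀ = [0.61179/(2·0.6089)]·0.437726
= 0.50236·0.437726 = 0.219897

Final: 0.219897


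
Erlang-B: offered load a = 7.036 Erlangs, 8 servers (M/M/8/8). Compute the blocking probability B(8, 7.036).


B(c,a) = (a^c/c!) / Σ_{k=0}^{c} a^k/k!
a^8/8! = 148.965646
Σ terms (k=0..8): 1.00000 + 7.03600 + 24.75265 + 58.05321 + 102.11560 + 143.69707 + 168.50876 + 169.37538 + 148.96565 = 823.504310
B = 148.965646/823.504310 = 0.180892

Final: 0.180892


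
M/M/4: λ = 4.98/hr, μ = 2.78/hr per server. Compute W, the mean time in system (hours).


a = 1.7914; ρ = 0.4478; P₀ = 0.163105
Lq = P₀·a^c·ρ/(c!(1−ρ)²) = 0.10280
Wq = Lq/λ = 0.10280/4.98 = 0.02064 hr
W = Wq + 1/μ = 0.02064 + 0.35971 = 0.38035 hr

Final: 0.38035 hr


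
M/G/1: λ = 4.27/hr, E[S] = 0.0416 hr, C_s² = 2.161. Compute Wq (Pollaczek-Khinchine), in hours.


ρ = λ·E[S] = 4.27·0.0416 = 0.1776
E[S²] = E[S]²(1+C_s²) = 0.0416²·(1+2.161) = 0.005470
Wq = λ·E[S²]/(2(1−ρ)) = 4.27·0.005470/(2·0.8224) = 0.01420 hr

Final: 0.01420 hr


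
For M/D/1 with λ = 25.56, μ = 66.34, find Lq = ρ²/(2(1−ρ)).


ρ = 25.56/66.34 = 0.3853
M/D/1: Lq = ρ²/(2(1−ρ)) = 0.1484/(2·0.6147) = 0.12074

Final: 0.12074


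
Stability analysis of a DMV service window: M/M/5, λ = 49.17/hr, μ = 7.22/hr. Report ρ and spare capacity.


Total capacity cμ = 5·7.22 = 36.10/hr
ρ = λ/(cμ) = 49.17/36.10 = 1.3620
Stable ⇔ ρ < 1: NO
Spare capacity = cμ − λ = 36.10 − 49.17 = -13.07/hr

Final: ρ = 1.3620; unstable; margin = -13.07/hr


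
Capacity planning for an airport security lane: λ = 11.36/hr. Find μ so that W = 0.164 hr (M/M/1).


W = 1/(μ−λ) ⇒ μ − λ = 1/W = 1/0.164 = 6.0976
μ = λ + 1/W = 11.36 + 6.0976 = 17.4576 per hr

Final: 17.4576 /hr


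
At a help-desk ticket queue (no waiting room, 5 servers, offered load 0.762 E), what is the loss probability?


B(c,a) = (a^c/c!) / Σ_{k=0}^{c} a^k/k!
a^5/5! = 0.002141
Σ terms (k=0..5): 1.00000 + 0.76200 + 0.29032 + 0.07374 + 0.01405 + 0.002141 = 2.142252
B = 0.002141/2.142252 = 0.0009994

Final: 0.0009994


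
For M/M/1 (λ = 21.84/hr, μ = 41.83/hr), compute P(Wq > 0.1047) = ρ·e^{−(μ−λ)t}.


ρ = 21.84/41.83 = 0.5221
P(Wq > t) = ρ·e^{−(μ−λ)t} = 0.5221·e^{−2.0930}
= 0.5221·0.123322 = 0.064388

Final: 0.064388


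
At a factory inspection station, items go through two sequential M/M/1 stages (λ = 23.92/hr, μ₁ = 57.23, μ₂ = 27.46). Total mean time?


Each node sees arrival rate λ = 23.92/hr (tandem ⇒ throughput preserved).
W₁ = 1/(μ₁−λ) = 1/(57.23−23.92) = 0.03002 hr
W₂ = 1/(μ₂−λ) = 1/(27.46−23.92) = 0.28249 hr
W_total = W₁ + W₂ = 0.03002 + 0.28249 = 0.31251 hr

Final: 0.31251 hr


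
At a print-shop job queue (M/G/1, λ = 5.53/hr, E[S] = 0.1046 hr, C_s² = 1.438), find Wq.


ρ = λ·E[S] = 5.53·0.1046 = 0.5784
E[S²] = E[S]²(1+C_s²) = 0.1046²·(1+1.438) = 0.026675
Wq = λ·E[S²]/(2(1−ρ)) = 5.53·0.026675/(2·0.4216) = 0.17496 hr

Final: 0.17496 hr


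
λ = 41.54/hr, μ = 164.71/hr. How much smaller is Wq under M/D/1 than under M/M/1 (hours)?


ρ = 41.54/164.71 = 0.2522
Wq(M/M/1) = ρ/(μ−λ) = 0.2522/123.17 = 0.002048 hr
Wq(M/D/1) = ρ/(2(μ−λ)) = 0.001024 hr
Savings = 0.002048 − 0.001024 = 0.001024 hr

Final: 0.001024 hr


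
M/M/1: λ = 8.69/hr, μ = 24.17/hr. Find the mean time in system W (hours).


W = 1/(μ−λ) = 1/(24.17 − 8.69) = 1/15.48 = 0.06460 hr

Final: 0.06460 hr


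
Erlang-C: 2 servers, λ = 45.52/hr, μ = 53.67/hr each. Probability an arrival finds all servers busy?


a = λ/μ = 0.8481; ρ = a/2 = 0.4241
P₀ = 0.404422 (from M/M/c formula)
C(c,a) = [a^c/(c!(1−ρ))]·P₀ = [0.71935/(2·0.5759)]·0.404422
= 0.62452·0.404422 = 0.252568

Final: 0.252568


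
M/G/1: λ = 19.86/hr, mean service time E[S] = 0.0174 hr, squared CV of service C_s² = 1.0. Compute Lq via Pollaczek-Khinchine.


ρ = λ·E[S] = 19.86·0.0174 = 0.3456
Lq = ρ²(1+C_s²)/(2(1−ρ)) = 0.1194·(1+1.0)/(2·0.6544)
= 0.1194·2.0000/1.3089 = 0.18247

Final: 0.18247


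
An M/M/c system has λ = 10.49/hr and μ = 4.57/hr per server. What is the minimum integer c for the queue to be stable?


Stability requires cμ > λ ⇔ c > λ/μ.
λ/μ = 10.49/4.57 = 2.2954
Minimum integer c = ⌊2.2954⌋ + 1 = 3
Check: 3·4.57 = 13.71 > 10.49, while 2·4.57 = 9.14 ≤ 10.49

Final: 3 servers


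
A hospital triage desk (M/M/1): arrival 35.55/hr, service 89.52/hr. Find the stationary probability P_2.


ρ = 35.55/89.52 = 0.3971
P_n = (1−ρ)·ρ^n = (1 − 0.3971)·0.3971^2 = 0.6029·0.157703 = 0.095076

Final: 0.095076


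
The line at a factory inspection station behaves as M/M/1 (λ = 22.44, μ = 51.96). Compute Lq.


ρ = 22.44/51.96 = 0.4319
Lq = ρ²/(1−ρ) = 0.1865/0.5681 = 0.3283

Final: 0.3283


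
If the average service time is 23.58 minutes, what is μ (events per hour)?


μ = 1/(service time) in consistent units.
1 hour = 60 min, so μ = 60/23.58 = 2.5445 per hour

Final: 2.5445 /hr


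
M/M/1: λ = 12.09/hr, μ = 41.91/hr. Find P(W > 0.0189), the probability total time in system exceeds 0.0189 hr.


W ~ Exponential(μ−λ) for M/M/1.
μ − λ = 41.91 − 12.09 = 29.8200
P(W > t) = e^{−(μ−λ)t} = e^{−0.5636} = 0.569158

Final: 0.569158


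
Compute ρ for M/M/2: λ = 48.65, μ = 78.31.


ρ = λ/(cμ) = 48.65/(2·78.31) = 48.65/156.62 = 0.3106

Final: 0.3106


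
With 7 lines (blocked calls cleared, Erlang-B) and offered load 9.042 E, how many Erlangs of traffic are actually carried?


B(7,9.042) = 0.363696 (Erlang-B)
Carried load = a(1 − B) = 9.042·(1 − 0.363696) = 9.042·0.636304 = 5.7535 E

Final: 5.7535 Erlangs


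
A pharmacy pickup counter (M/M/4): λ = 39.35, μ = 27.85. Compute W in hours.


a = 1.4129; ρ = 0.3532; P₀ = 0.241664
Lq = P₀·a^c·ρ/(c!(1−ρ)²) = 0.03389
Wq = Lq/λ = 0.03389/39.35 = 0.0008612 hr
W = Wq + 1/μ = 0.0008612 + 0.03591 = 0.03677 hr

Final: 0.03677 hr


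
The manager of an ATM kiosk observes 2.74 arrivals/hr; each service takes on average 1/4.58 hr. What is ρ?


ρ = λ/μ = 2.74/4.58 = 0.5983

Final: 0.5983


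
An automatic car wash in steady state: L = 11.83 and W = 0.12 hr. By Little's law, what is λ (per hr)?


λ = L/W = 11.83/0.12 = 98.5833 /hr

Final: 98.5833 /hr


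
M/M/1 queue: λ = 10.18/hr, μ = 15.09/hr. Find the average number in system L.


ρ = λ/μ = 10.18/15.09 = 0.6746
L = ρ/(1−ρ) = 0.6746/(1 − 0.6746) = 0.6746/0.3254 = 2.0733

Final: 2.0733


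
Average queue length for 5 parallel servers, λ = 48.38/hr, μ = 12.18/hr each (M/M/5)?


a = λ/μ = 3.9721; ρ = a/5 = 0.7944
P₀ = 0.013558
Lq = P₀·a^c·ρ / (c!·(1−ρ)²) = 0.013558·988.76453·0.7944/(120·0.04226)
= 2.09981

Final: 2.09981


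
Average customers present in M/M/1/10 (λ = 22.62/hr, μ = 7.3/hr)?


ρ = 22.62/7.3 = 3.0986
L = ρ[1 − (K+1)ρ^K + Kρ^(K+1)] / [(1−ρ)(1−ρ^(K+1))]
Numerator: 3.0986·(1 − 11·81601.361457 + 10·252852.437830) = 5053588.123207
Denominator: (-2.0986)·(-252851.437830) = 530641.647611
L = 5053588.123207/530641.647611 = 9.5235

Final: 9.5235


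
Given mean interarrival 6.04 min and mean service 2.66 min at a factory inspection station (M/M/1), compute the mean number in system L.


λ = 60/6.04 = 9.9338 /hr
μ = 60/2.66 = 22.5564 /hr
ρ = λ/μ = 9.9338/22.5564 = 0.4404
L = ρ/(1−ρ) = 0.4404/0.5596 = 0.7870

Final: 0.7870


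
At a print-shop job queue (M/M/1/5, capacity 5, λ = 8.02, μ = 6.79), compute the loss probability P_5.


ρ = λ/μ = 8.02/6.79 = 1.1811
P_K = (1−ρ)ρ^K/(1−ρ^(K+1)) = (-0.1811·2.298915)/(1 − 2.715361)
= -0.416446/-1.715361 = 0.242774

Final: 0.242774


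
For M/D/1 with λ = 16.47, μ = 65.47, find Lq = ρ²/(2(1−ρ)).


ρ = 16.47/65.47 = 0.2516
M/D/1: Lq = ρ²/(2(1−ρ)) = 0.06329/(2·0.7484) = 0.04228

Final: 0.04228


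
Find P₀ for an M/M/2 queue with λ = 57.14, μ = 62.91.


a = λ/μ = 57.14/62.91 = 0.9083; ρ = a/c = 0.4541
Σ_{k=0}^{1} a^k/k! (terms k=0..1) = 1.00000 + 0.90828 = 1.90828
Tail: a^2/(2!(1−ρ)) = 0.82498/(2·0.5459) = 0.75567
P₀ = 1/(1.90828 + 0.75567) = 1/2.66395 = 0.375383

Final: 0.375383


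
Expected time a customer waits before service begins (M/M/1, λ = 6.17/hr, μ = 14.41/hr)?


ρ = 6.17/14.41 = 0.4282
Wq = ρ/(μ−λ) = 0.4282/(14.41 − 6.17) = 0.4282/8.24 = 0.05196 hr

Final: 0.05196 hr


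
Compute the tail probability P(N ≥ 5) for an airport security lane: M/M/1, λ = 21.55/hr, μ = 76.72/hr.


ρ = 21.55/76.72 = 0.2809
P(N ≥ n) = ρ^n = 0.2809^5 = 0.001749

Final: 0.001749


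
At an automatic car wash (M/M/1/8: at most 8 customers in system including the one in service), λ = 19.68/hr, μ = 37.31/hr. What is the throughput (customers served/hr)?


ρ = 0.5275; P_K = (1−ρ)ρ^8/(1−ρ^9) = 0.002841
λ_eff = λ(1 − P_K) = 19.68·(1 − 0.002841) = 19.68·0.997159 = 19.6241 /hr

Final: 19.6241 /hr


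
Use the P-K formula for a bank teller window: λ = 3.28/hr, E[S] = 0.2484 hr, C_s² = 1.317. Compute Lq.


ρ = λ·E[S] = 3.28·0.2484 = 0.8148
Lq = ρ²(1+C_s²)/(2(1−ρ)) = 0.6638·(1+1.317)/(2·0.1852)
= 0.6638·2.3170/0.3705 = 4.15139

Final: 4.15139


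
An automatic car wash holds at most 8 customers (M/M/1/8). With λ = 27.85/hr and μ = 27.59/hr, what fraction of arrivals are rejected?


ρ = λ/μ = 27.85/27.59 = 1.0094
P_K = (1−ρ)ρ^K/(1−ρ^(K+1)) = (-0.009424·1.077924)/(1 − 1.088082)
= -0.010158/-0.088082 = 0.115325

Final: 0.115325


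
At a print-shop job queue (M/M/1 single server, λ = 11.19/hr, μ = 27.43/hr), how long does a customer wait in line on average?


ρ = 11.19/27.43 = 0.4079
Wq = ρ/(μ−λ) = 0.4079/(27.43 − 11.19) = 0.4079/16.24 = 0.02512 hr

Final: 0.02512 hr


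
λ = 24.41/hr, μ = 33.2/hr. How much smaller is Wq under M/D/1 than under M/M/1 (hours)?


ρ = 24.41/33.2 = 0.7352
Wq(M/M/1) = ρ/(μ−λ) = 0.7352/8.79 = 0.08365 hr
Wq(M/D/1) = ρ/(2(μ−λ)) = 0.04182 hr
Savings = 0.08365 − 0.04182 = 0.04182 hr

Final: 0.04182 hr


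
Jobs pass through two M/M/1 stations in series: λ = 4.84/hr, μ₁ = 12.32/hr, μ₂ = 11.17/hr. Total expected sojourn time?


Each node sees arrival rate λ = 4.84/hr (tandem ⇒ throughput preserved).
W₁ = 1/(μ₁−λ) = 1/(12.32−4.84) = 0.13369 hr
W₂ = 1/(μ₂−λ) = 1/(11.17−4.84) = 0.15798 hr
W_total = W₁ + W₂ = 0.13369 + 0.15798 = 0.29167 hr

Final: 0.29167 hr


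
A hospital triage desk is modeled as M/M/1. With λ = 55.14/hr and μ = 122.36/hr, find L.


ρ = λ/μ = 55.14/122.36 = 0.4506
L = ρ/(1−ρ) = 0.4506/(1 − 0.4506) = 0.4506/0.5494 = 0.8203

Final: 0.8203


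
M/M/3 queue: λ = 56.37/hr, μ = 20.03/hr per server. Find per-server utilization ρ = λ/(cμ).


ρ = λ/(cμ) = 56.37/(3·20.03) = 56.37/60.09 = 0.9381

Final: 0.9381


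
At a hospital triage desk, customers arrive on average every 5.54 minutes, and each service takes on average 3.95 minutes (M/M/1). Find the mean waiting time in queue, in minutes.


λ = 60/5.54 = 10.8303 /hr
μ = 60/3.95 = 15.1899 /hr
ρ = λ/μ = 10.8303/15.1899 = 0.7130
Wq = ρ/(μ−λ) = 0.7130/(15.1899−10.8303) = 0.16355 hr
In minutes: 0.16355·60 = 9.813 min

Final: 9.813 min


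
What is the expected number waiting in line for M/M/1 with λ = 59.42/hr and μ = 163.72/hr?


ρ = 59.42/163.72 = 0.3629
Lq = ρ²/(1−ρ) = 0.1317/0.6371 = 0.2068

Final: 0.2068


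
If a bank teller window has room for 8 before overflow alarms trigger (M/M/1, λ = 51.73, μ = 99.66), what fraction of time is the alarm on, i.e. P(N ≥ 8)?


ρ = 51.73/99.66 = 0.5191
P(N ≥ n) = ρ^n = 0.5191^8 = 0.005270

Final: 0.005270


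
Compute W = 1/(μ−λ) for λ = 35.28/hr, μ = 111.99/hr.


W = 1/(μ−λ) = 1/(111.99 − 35.28) = 1/76.71 = 0.01304 hr

Final: 0.01304 hr


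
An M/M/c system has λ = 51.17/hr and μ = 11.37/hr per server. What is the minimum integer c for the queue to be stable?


Stability requires cμ > λ ⇔ c > λ/μ.
λ/μ = 51.17/11.37 = 4.5004
Minimum integer c = ⌊4.5004⌋ + 1 = 5
Check: 5·11.37 = 56.85 > 51.17, while 4·11.37 = 45.48 ≤ 51.17

Final: 5 servers


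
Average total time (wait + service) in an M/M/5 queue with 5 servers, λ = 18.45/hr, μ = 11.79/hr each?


a = 1.5649; ρ = 0.3130; P₀ = 0.208693
Lq = P₀·a^c·ρ/(c!(1−ρ)²) = 0.01082
Wq = Lq/λ = 0.01082/18.45 = 0.0005866 hr
W = Wq + 1/μ = 0.0005866 + 0.08482 = 0.08540 hr

Final: 0.08540 hr


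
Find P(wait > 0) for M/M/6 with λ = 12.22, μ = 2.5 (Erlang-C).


a = λ/μ = 4.8880; ρ = a/6 = 0.8147
P₀ = 0.005361 (from M/M/c formula)
C(c,a) = [a^c/(c!(1−ρ))]·P₀ = [13639.14616/(720·0.1853)]·0.005361
= 102.21183·0.005361 = 0.547909

Final: 0.547909


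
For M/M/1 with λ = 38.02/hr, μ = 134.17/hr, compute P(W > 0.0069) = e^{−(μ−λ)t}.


W ~ Exponential(μ−λ) for M/M/1.
μ − λ = 134.17 − 38.02 = 96.1500
P(W > t) = e^{−(μ−λ)t} = e^{−0.6634} = 0.515079

Final: 0.515079


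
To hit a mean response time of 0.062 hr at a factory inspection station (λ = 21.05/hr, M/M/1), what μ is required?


W = 1/(μ−λ) ⇒ μ − λ = 1/W = 1/0.062 = 16.1290
μ = λ + 1/W = 21.05 + 16.1290 = 37.1790 per hr

Final: 37.1790 /hr


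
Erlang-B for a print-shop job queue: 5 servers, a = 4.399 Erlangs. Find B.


B(c,a) = (a^c/c!) / Σ_{k=0}^{c} a^k/k!
a^5/5! = 13.727409
Σ terms (k=0..5): 1.00000 + 4.39900 + 9.67560 + 14.18766 + 15.60287 + 13.72741 = 58.592539
B = 13.727409/58.592539 = 0.234286

Final: 0.234286


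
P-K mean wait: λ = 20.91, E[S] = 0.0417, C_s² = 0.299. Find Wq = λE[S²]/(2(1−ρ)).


ρ = λ·E[S] = 20.91·0.0417 = 0.8719
E[S²] = E[S]²(1+C_s²) = 0.0417²·(1+0.299) = 0.002259
Wq = λ·E[S²]/(2(1−ρ)) = 20.91·0.002259/(2·0.1281) = 0.18442 hr

Final: 0.18442 hr


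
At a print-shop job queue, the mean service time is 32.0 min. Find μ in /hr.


μ = 1/(service time) in consistent units.
1 hour = 60 min, so μ = 60/32.0 = 1.8750 per hour

Final: 1.8750 /hr


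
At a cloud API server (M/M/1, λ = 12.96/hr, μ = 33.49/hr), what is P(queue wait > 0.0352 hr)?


ρ = 12.96/33.49 = 0.3870
P(Wq > t) = ρ·e^{−(μ−λ)t} = 0.3870·e^{−0.7227}
= 0.3870·0.485461 = 0.187864

Final: 0.187864


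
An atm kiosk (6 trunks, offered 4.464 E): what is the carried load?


B(6,4.464) = 0.151463 (Erlang-B)
Carried load = a(1 − B) = 4.464·(1 − 0.151463) = 4.464·0.848537 = 3.7879 E

Final: 3.7879 Erlangs


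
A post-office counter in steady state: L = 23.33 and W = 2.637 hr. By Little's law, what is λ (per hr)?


λ = L/W = 23.33/2.637 = 8.8472 /hr

Final: 8.8472 /hr


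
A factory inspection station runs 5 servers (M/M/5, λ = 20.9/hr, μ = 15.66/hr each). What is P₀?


a = λ/μ = 20.9/15.66 = 1.3346; ρ = a/c = 0.2669
Σ_{k=0}^{4} a^k/k! (terms k=0..4) = 1.00000 + 1.33461 + 0.89059 + 0.39620 + 0.13219 = 3.75359
Tail: a^5/(5!(1−ρ)) = 4.23421/(120·0.7331) = 0.04813
P₀ = 1/(3.75359 + 0.04813) = 1/3.80173 = 0.263038

Final: 0.263038


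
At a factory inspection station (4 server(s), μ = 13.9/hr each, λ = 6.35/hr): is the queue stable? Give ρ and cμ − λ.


Total capacity cμ = 4·13.9 = 55.60/hr
ρ = λ/(cμ) = 6.35/55.60 = 0.1142
Stable ⇔ ρ < 1: YES
Spare capacity = cμ − λ = 55.60 − 6.35 = 49.25/hr

Final: ρ = 0.1142; stable; margin = 49.25/hr


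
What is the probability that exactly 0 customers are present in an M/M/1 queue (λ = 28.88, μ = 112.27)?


ρ = 28.88/112.27 = 0.2572
P_n = (1−ρ)·ρ^n = (1 − 0.2572)·0.2572^0 = 0.7428·1.000000 = 0.742763

Final: 0.742763


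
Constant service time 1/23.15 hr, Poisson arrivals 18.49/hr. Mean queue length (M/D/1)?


ρ = 18.49/23.15 = 0.7987
M/D/1: Lq = ρ²/(2(1−ρ)) = 0.6379/(2·0.2013) = 1.58455

Final: 1.58455


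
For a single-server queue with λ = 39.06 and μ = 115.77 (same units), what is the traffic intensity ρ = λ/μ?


ρ = λ/μ = 39.06/115.77 = 0.3374

Final: 0.3374


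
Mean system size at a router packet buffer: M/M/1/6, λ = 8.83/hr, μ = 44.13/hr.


ρ = 8.83/44.13 = 0.2001
L = ρ[1 − (K+1)ρ^K + Kρ^(K+1)] / [(1−ρ)(1−ρ^(K+1))]
Numerator: 0.2001·(1 − 7·0.00006417 + 6·0.00001284) = 0.200016
Denominator: (0.7999)·(0.999987) = 0.799899
L = 0.200016/0.799899 = 0.2501

Final: 0.2501


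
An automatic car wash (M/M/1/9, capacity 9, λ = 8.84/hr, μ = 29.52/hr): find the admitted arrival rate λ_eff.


ρ = 0.2995; P_K = (1−ρ)ρ^9/(1−ρ^10) = 0.00001357
λ_eff = λ(1 − P_K) = 8.84·(1 − 0.00001357) = 8.84·0.999986 = 8.8399 /hr

Final: 8.8399 /hr


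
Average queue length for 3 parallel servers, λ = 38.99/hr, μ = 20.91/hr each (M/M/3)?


a = λ/μ = 1.8647; ρ = a/3 = 0.6216
P₀ = 0.134078
Lq = P₀·a^c·ρ / (c!·(1−ρ)²) = 0.134078·6.48332·0.6216/(6·0.14322)
= 0.62874

Final: 0.62874


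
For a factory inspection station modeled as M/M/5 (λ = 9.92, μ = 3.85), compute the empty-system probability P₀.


a = λ/μ = 9.92/3.85 = 2.5766; ρ = a/c = 0.5153
Σ_{k=0}^{4} a^k/k! (terms k=0..4) = 1.00000 + 2.57662 + 3.31949 + 2.85103 + 1.83651 = 11.58365
Tail: a^5/(5!(1−ρ)) = 113.56767/(120·0.4847) = 1.95264
P₀ = 1/(11.58365 + 1.95264) = 1/13.53629 = 0.073875

Final: 0.073875


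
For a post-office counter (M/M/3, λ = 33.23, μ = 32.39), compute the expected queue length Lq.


a = λ/μ = 1.0259; ρ = a/3 = 0.3420
P₀ = 0.353893
Lq = P₀·a^c·ρ / (c!·(1−ρ)²) = 0.353893·1.07984·0.3420/(6·0.43299)
= 0.05030

Final: 0.05030
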